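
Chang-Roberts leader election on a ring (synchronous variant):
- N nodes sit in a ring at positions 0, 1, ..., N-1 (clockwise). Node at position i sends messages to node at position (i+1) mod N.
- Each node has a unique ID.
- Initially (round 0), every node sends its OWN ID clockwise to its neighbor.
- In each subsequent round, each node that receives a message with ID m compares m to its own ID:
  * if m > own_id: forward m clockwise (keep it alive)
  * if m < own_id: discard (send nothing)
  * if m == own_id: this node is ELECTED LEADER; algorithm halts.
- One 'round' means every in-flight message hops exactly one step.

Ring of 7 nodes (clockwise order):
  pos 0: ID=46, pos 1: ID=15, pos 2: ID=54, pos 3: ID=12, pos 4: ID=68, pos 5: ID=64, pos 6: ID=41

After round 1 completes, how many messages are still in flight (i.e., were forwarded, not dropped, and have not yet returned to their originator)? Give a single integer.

Answer: 4

Derivation:
Round 1: pos1(id15) recv 46: fwd; pos2(id54) recv 15: drop; pos3(id12) recv 54: fwd; pos4(id68) recv 12: drop; pos5(id64) recv 68: fwd; pos6(id41) recv 64: fwd; pos0(id46) recv 41: drop
After round 1: 4 messages still in flight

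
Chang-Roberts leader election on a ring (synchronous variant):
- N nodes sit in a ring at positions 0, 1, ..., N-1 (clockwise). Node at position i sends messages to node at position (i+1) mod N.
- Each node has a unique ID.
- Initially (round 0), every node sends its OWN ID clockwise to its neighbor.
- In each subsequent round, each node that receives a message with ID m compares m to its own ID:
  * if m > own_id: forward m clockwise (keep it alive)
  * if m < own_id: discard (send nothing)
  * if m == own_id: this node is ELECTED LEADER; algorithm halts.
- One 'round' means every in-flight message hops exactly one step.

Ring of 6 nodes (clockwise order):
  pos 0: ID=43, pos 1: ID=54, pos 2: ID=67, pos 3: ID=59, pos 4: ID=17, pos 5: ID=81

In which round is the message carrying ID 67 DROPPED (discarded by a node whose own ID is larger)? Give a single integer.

Round 1: pos1(id54) recv 43: drop; pos2(id67) recv 54: drop; pos3(id59) recv 67: fwd; pos4(id17) recv 59: fwd; pos5(id81) recv 17: drop; pos0(id43) recv 81: fwd
Round 2: pos4(id17) recv 67: fwd; pos5(id81) recv 59: drop; pos1(id54) recv 81: fwd
Round 3: pos5(id81) recv 67: drop; pos2(id67) recv 81: fwd
Round 4: pos3(id59) recv 81: fwd
Round 5: pos4(id17) recv 81: fwd
Round 6: pos5(id81) recv 81: ELECTED
Message ID 67 originates at pos 2; dropped at pos 5 in round 3

Answer: 3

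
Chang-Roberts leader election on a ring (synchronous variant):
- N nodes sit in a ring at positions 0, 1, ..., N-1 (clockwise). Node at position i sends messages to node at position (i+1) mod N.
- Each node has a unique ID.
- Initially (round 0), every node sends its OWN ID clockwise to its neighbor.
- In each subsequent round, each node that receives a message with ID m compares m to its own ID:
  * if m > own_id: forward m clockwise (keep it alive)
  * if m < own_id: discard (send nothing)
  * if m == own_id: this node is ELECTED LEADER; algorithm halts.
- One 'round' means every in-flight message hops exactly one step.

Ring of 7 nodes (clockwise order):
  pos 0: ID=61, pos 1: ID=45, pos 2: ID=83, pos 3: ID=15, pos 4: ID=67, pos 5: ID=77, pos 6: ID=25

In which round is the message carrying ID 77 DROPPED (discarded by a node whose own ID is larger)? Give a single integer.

Round 1: pos1(id45) recv 61: fwd; pos2(id83) recv 45: drop; pos3(id15) recv 83: fwd; pos4(id67) recv 15: drop; pos5(id77) recv 67: drop; pos6(id25) recv 77: fwd; pos0(id61) recv 25: drop
Round 2: pos2(id83) recv 61: drop; pos4(id67) recv 83: fwd; pos0(id61) recv 77: fwd
Round 3: pos5(id77) recv 83: fwd; pos1(id45) recv 77: fwd
Round 4: pos6(id25) recv 83: fwd; pos2(id83) recv 77: drop
Round 5: pos0(id61) recv 83: fwd
Round 6: pos1(id45) recv 83: fwd
Round 7: pos2(id83) recv 83: ELECTED
Message ID 77 originates at pos 5; dropped at pos 2 in round 4

Answer: 4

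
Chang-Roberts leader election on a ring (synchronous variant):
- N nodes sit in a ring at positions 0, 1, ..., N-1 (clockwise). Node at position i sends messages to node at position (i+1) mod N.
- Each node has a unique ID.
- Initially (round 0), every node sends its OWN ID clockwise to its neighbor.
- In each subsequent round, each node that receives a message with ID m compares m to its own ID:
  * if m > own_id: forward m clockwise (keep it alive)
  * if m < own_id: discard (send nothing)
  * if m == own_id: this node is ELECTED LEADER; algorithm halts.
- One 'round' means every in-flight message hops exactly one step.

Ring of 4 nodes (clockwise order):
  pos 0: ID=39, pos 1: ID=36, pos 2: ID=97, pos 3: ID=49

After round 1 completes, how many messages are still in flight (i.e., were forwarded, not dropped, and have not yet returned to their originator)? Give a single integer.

Round 1: pos1(id36) recv 39: fwd; pos2(id97) recv 36: drop; pos3(id49) recv 97: fwd; pos0(id39) recv 49: fwd
After round 1: 3 messages still in flight

Answer: 3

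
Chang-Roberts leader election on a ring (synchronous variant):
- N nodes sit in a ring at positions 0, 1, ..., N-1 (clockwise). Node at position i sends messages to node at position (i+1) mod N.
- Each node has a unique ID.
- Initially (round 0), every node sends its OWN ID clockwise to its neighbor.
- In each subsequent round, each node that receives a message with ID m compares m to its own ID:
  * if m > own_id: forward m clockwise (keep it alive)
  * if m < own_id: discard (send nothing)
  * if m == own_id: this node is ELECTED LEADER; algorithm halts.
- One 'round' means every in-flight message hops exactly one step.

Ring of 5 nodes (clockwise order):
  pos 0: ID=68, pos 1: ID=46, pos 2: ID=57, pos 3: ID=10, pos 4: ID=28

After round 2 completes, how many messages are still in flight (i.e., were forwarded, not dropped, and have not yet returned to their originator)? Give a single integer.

Round 1: pos1(id46) recv 68: fwd; pos2(id57) recv 46: drop; pos3(id10) recv 57: fwd; pos4(id28) recv 10: drop; pos0(id68) recv 28: drop
Round 2: pos2(id57) recv 68: fwd; pos4(id28) recv 57: fwd
After round 2: 2 messages still in flight

Answer: 2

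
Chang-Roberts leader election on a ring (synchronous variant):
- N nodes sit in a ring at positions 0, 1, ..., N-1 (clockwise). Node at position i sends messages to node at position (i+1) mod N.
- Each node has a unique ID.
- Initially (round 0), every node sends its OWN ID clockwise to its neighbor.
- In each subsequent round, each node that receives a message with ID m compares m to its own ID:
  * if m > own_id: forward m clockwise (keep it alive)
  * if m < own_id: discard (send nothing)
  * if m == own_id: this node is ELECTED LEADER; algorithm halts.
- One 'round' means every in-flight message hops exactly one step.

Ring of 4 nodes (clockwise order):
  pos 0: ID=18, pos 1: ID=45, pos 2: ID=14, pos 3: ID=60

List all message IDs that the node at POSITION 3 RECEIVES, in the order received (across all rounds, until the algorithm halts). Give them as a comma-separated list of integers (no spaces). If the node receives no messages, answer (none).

Answer: 14,45,60

Derivation:
Round 1: pos1(id45) recv 18: drop; pos2(id14) recv 45: fwd; pos3(id60) recv 14: drop; pos0(id18) recv 60: fwd
Round 2: pos3(id60) recv 45: drop; pos1(id45) recv 60: fwd
Round 3: pos2(id14) recv 60: fwd
Round 4: pos3(id60) recv 60: ELECTED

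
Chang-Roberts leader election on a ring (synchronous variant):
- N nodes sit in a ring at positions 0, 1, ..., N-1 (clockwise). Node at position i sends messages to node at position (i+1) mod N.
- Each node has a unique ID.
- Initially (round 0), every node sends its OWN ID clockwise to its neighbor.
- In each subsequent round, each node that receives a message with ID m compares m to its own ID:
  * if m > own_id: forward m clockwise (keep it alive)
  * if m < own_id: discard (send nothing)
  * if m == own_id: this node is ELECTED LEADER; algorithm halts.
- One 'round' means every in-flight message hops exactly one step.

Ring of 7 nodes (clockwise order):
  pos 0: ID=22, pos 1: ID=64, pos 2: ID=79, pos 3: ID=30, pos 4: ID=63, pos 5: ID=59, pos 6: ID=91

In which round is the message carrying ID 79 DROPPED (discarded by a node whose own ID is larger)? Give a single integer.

Round 1: pos1(id64) recv 22: drop; pos2(id79) recv 64: drop; pos3(id30) recv 79: fwd; pos4(id63) recv 30: drop; pos5(id59) recv 63: fwd; pos6(id91) recv 59: drop; pos0(id22) recv 91: fwd
Round 2: pos4(id63) recv 79: fwd; pos6(id91) recv 63: drop; pos1(id64) recv 91: fwd
Round 3: pos5(id59) recv 79: fwd; pos2(id79) recv 91: fwd
Round 4: pos6(id91) recv 79: drop; pos3(id30) recv 91: fwd
Round 5: pos4(id63) recv 91: fwd
Round 6: pos5(id59) recv 91: fwd
Round 7: pos6(id91) recv 91: ELECTED
Message ID 79 originates at pos 2; dropped at pos 6 in round 4

Answer: 4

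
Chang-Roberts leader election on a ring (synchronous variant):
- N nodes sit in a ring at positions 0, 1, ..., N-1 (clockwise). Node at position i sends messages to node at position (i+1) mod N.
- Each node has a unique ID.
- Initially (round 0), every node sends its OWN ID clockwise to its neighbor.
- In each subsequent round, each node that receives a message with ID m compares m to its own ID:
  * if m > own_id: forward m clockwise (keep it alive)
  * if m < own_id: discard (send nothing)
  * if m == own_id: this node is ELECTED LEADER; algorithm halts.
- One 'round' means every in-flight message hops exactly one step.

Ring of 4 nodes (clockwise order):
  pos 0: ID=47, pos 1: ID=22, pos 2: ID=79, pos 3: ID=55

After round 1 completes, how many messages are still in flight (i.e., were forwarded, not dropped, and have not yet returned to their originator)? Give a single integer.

Answer: 3

Derivation:
Round 1: pos1(id22) recv 47: fwd; pos2(id79) recv 22: drop; pos3(id55) recv 79: fwd; pos0(id47) recv 55: fwd
After round 1: 3 messages still in flight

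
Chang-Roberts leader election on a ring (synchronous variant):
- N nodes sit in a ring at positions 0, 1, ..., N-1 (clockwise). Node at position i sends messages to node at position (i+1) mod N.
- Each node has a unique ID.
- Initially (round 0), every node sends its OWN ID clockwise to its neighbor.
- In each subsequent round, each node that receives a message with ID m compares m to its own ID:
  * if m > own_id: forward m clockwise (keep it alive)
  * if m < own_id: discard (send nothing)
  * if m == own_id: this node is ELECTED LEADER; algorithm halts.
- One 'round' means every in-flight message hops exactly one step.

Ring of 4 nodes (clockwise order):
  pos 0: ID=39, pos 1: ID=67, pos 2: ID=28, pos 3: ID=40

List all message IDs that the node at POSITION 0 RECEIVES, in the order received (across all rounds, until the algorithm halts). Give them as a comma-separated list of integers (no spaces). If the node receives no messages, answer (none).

Answer: 40,67

Derivation:
Round 1: pos1(id67) recv 39: drop; pos2(id28) recv 67: fwd; pos3(id40) recv 28: drop; pos0(id39) recv 40: fwd
Round 2: pos3(id40) recv 67: fwd; pos1(id67) recv 40: drop
Round 3: pos0(id39) recv 67: fwd
Round 4: pos1(id67) recv 67: ELECTED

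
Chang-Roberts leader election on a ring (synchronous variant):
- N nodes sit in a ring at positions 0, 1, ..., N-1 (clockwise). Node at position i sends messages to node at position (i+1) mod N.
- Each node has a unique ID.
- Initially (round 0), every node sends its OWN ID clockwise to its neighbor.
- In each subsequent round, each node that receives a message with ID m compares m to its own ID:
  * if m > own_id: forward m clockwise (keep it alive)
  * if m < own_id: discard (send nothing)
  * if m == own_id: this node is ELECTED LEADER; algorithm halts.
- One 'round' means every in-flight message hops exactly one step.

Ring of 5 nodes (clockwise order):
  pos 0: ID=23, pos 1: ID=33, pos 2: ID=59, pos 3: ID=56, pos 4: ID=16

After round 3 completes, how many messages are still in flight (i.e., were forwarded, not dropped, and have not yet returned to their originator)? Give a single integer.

Round 1: pos1(id33) recv 23: drop; pos2(id59) recv 33: drop; pos3(id56) recv 59: fwd; pos4(id16) recv 56: fwd; pos0(id23) recv 16: drop
Round 2: pos4(id16) recv 59: fwd; pos0(id23) recv 56: fwd
Round 3: pos0(id23) recv 59: fwd; pos1(id33) recv 56: fwd
After round 3: 2 messages still in flight

Answer: 2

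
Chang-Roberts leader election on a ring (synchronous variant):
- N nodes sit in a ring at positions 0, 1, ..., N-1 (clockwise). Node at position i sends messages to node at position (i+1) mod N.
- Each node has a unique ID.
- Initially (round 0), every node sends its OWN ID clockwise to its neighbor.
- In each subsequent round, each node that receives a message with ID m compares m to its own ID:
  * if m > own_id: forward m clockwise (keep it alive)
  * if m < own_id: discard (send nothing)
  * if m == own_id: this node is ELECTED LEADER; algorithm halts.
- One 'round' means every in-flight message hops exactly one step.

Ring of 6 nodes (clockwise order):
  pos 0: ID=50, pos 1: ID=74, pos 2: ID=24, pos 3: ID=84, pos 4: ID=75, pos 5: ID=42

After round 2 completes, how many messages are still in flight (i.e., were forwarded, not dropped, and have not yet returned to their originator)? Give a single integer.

Round 1: pos1(id74) recv 50: drop; pos2(id24) recv 74: fwd; pos3(id84) recv 24: drop; pos4(id75) recv 84: fwd; pos5(id42) recv 75: fwd; pos0(id50) recv 42: drop
Round 2: pos3(id84) recv 74: drop; pos5(id42) recv 84: fwd; pos0(id50) recv 75: fwd
After round 2: 2 messages still in flight

Answer: 2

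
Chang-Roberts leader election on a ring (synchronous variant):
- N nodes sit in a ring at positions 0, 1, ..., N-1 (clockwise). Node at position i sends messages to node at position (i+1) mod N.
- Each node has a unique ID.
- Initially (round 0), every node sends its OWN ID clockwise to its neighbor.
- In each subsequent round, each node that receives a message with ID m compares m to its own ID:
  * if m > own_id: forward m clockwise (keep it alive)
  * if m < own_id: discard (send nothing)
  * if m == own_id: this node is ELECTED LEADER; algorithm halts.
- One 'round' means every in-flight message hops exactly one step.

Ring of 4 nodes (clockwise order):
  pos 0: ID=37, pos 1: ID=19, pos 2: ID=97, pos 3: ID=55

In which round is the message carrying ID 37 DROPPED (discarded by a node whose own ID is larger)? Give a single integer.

Answer: 2

Derivation:
Round 1: pos1(id19) recv 37: fwd; pos2(id97) recv 19: drop; pos3(id55) recv 97: fwd; pos0(id37) recv 55: fwd
Round 2: pos2(id97) recv 37: drop; pos0(id37) recv 97: fwd; pos1(id19) recv 55: fwd
Round 3: pos1(id19) recv 97: fwd; pos2(id97) recv 55: drop
Round 4: pos2(id97) recv 97: ELECTED
Message ID 37 originates at pos 0; dropped at pos 2 in round 2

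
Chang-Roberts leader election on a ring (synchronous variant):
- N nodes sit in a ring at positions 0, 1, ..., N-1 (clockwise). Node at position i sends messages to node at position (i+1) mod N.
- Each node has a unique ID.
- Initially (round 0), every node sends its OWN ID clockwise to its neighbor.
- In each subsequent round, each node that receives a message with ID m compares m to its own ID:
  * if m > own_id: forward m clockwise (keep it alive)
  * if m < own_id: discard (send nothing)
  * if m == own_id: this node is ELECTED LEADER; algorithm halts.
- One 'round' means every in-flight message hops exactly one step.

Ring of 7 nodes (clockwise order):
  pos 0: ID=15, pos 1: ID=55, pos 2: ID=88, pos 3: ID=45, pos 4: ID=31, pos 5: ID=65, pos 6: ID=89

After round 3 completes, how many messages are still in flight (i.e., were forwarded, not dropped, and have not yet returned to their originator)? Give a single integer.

Answer: 2

Derivation:
Round 1: pos1(id55) recv 15: drop; pos2(id88) recv 55: drop; pos3(id45) recv 88: fwd; pos4(id31) recv 45: fwd; pos5(id65) recv 31: drop; pos6(id89) recv 65: drop; pos0(id15) recv 89: fwd
Round 2: pos4(id31) recv 88: fwd; pos5(id65) recv 45: drop; pos1(id55) recv 89: fwd
Round 3: pos5(id65) recv 88: fwd; pos2(id88) recv 89: fwd
After round 3: 2 messages still in flight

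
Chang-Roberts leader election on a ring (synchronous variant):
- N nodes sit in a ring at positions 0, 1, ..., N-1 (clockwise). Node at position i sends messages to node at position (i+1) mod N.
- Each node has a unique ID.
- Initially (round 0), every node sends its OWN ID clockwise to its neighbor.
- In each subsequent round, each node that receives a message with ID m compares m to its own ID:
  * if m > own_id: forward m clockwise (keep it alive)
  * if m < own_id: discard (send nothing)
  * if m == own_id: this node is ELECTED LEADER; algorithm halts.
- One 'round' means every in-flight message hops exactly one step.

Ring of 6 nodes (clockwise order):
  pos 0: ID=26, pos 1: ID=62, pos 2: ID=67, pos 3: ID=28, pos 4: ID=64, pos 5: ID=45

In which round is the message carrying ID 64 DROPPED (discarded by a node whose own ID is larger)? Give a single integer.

Answer: 4

Derivation:
Round 1: pos1(id62) recv 26: drop; pos2(id67) recv 62: drop; pos3(id28) recv 67: fwd; pos4(id64) recv 28: drop; pos5(id45) recv 64: fwd; pos0(id26) recv 45: fwd
Round 2: pos4(id64) recv 67: fwd; pos0(id26) recv 64: fwd; pos1(id62) recv 45: drop
Round 3: pos5(id45) recv 67: fwd; pos1(id62) recv 64: fwd
Round 4: pos0(id26) recv 67: fwd; pos2(id67) recv 64: drop
Round 5: pos1(id62) recv 67: fwd
Round 6: pos2(id67) recv 67: ELECTED
Message ID 64 originates at pos 4; dropped at pos 2 in round 4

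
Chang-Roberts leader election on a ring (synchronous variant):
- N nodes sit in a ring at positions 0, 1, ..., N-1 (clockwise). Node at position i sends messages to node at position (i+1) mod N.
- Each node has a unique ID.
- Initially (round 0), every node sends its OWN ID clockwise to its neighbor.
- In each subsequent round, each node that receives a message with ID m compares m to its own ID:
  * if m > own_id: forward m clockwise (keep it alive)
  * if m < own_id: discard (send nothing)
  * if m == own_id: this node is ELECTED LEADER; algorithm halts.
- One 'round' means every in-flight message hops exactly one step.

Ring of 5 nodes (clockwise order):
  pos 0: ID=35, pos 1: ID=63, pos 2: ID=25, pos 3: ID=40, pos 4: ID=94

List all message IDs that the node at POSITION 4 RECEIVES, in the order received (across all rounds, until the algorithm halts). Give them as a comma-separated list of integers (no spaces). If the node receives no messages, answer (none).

Round 1: pos1(id63) recv 35: drop; pos2(id25) recv 63: fwd; pos3(id40) recv 25: drop; pos4(id94) recv 40: drop; pos0(id35) recv 94: fwd
Round 2: pos3(id40) recv 63: fwd; pos1(id63) recv 94: fwd
Round 3: pos4(id94) recv 63: drop; pos2(id25) recv 94: fwd
Round 4: pos3(id40) recv 94: fwd
Round 5: pos4(id94) recv 94: ELECTED

Answer: 40,63,94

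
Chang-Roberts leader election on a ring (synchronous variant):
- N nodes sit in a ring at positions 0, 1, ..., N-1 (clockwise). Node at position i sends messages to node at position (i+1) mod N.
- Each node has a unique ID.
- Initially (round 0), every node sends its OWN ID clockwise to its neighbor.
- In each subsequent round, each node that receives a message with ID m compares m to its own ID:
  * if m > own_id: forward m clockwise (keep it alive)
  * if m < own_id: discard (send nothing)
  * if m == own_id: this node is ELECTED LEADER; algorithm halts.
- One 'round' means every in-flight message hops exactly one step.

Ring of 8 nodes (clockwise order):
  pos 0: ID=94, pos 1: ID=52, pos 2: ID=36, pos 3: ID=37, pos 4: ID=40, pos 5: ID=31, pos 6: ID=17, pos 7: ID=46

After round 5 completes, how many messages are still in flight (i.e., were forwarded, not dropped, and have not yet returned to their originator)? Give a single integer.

Answer: 2

Derivation:
Round 1: pos1(id52) recv 94: fwd; pos2(id36) recv 52: fwd; pos3(id37) recv 36: drop; pos4(id40) recv 37: drop; pos5(id31) recv 40: fwd; pos6(id17) recv 31: fwd; pos7(id46) recv 17: drop; pos0(id94) recv 46: drop
Round 2: pos2(id36) recv 94: fwd; pos3(id37) recv 52: fwd; pos6(id17) recv 40: fwd; pos7(id46) recv 31: drop
Round 3: pos3(id37) recv 94: fwd; pos4(id40) recv 52: fwd; pos7(id46) recv 40: drop
Round 4: pos4(id40) recv 94: fwd; pos5(id31) recv 52: fwd
Round 5: pos5(id31) recv 94: fwd; pos6(id17) recv 52: fwd
After round 5: 2 messages still in flight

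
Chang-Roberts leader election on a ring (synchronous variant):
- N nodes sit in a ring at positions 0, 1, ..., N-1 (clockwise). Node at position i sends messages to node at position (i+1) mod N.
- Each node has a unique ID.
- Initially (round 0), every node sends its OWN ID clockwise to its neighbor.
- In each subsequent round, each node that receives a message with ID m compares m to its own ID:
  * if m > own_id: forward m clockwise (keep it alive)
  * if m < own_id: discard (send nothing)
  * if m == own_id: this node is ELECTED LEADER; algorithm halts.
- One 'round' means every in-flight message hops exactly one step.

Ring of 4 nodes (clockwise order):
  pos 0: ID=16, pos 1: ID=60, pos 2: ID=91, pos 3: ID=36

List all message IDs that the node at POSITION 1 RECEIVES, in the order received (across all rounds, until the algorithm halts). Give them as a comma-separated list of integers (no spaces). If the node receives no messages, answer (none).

Round 1: pos1(id60) recv 16: drop; pos2(id91) recv 60: drop; pos3(id36) recv 91: fwd; pos0(id16) recv 36: fwd
Round 2: pos0(id16) recv 91: fwd; pos1(id60) recv 36: drop
Round 3: pos1(id60) recv 91: fwd
Round 4: pos2(id91) recv 91: ELECTED

Answer: 16,36,91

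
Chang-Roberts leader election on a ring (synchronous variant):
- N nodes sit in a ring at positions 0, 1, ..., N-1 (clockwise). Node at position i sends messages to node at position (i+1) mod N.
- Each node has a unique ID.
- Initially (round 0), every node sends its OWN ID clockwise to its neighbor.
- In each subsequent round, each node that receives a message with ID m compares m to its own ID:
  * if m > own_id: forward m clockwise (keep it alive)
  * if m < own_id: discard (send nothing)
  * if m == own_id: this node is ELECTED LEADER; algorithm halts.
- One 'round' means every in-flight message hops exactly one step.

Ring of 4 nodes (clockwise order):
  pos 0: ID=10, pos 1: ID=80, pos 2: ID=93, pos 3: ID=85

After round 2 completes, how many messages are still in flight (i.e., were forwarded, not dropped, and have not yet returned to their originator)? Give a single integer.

Round 1: pos1(id80) recv 10: drop; pos2(id93) recv 80: drop; pos3(id85) recv 93: fwd; pos0(id10) recv 85: fwd
Round 2: pos0(id10) recv 93: fwd; pos1(id80) recv 85: fwd
After round 2: 2 messages still in flight

Answer: 2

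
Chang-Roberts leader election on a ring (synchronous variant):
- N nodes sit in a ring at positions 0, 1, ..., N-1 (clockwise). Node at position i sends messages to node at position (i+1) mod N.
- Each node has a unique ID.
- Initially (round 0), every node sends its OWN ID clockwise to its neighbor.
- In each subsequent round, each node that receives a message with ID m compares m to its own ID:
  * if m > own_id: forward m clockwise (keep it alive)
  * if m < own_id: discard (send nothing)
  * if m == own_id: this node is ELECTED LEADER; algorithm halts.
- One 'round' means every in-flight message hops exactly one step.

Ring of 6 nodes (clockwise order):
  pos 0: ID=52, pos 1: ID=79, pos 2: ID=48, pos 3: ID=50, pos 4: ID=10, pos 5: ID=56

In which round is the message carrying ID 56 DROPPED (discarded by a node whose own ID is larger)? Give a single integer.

Answer: 2

Derivation:
Round 1: pos1(id79) recv 52: drop; pos2(id48) recv 79: fwd; pos3(id50) recv 48: drop; pos4(id10) recv 50: fwd; pos5(id56) recv 10: drop; pos0(id52) recv 56: fwd
Round 2: pos3(id50) recv 79: fwd; pos5(id56) recv 50: drop; pos1(id79) recv 56: drop
Round 3: pos4(id10) recv 79: fwd
Round 4: pos5(id56) recv 79: fwd
Round 5: pos0(id52) recv 79: fwd
Round 6: pos1(id79) recv 79: ELECTED
Message ID 56 originates at pos 5; dropped at pos 1 in round 2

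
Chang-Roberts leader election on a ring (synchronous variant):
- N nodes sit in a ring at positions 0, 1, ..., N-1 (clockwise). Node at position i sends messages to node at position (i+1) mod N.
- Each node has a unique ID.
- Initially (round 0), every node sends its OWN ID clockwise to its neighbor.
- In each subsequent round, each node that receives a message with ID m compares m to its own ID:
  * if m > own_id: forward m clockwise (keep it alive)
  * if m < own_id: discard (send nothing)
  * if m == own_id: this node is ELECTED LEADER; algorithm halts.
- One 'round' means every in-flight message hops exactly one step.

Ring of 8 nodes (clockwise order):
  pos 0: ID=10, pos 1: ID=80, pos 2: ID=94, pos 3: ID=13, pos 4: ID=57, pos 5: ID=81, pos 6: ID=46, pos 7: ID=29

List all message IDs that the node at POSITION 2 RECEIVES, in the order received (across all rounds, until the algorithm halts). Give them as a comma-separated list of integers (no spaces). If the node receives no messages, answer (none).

Round 1: pos1(id80) recv 10: drop; pos2(id94) recv 80: drop; pos3(id13) recv 94: fwd; pos4(id57) recv 13: drop; pos5(id81) recv 57: drop; pos6(id46) recv 81: fwd; pos7(id29) recv 46: fwd; pos0(id10) recv 29: fwd
Round 2: pos4(id57) recv 94: fwd; pos7(id29) recv 81: fwd; pos0(id10) recv 46: fwd; pos1(id80) recv 29: drop
Round 3: pos5(id81) recv 94: fwd; pos0(id10) recv 81: fwd; pos1(id80) recv 46: drop
Round 4: pos6(id46) recv 94: fwd; pos1(id80) recv 81: fwd
Round 5: pos7(id29) recv 94: fwd; pos2(id94) recv 81: drop
Round 6: pos0(id10) recv 94: fwd
Round 7: pos1(id80) recv 94: fwd
Round 8: pos2(id94) recv 94: ELECTED

Answer: 80,81,94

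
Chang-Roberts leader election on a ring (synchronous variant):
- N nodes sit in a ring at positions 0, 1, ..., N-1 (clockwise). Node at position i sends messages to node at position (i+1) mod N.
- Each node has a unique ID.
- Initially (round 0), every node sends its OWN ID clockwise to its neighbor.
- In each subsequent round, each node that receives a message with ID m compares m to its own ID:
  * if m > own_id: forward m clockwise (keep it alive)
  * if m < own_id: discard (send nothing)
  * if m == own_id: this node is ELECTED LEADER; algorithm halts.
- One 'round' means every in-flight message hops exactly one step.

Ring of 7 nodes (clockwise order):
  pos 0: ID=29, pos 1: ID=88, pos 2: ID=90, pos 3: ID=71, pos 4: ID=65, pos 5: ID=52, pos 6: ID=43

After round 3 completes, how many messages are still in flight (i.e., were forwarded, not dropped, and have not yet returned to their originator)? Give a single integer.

Round 1: pos1(id88) recv 29: drop; pos2(id90) recv 88: drop; pos3(id71) recv 90: fwd; pos4(id65) recv 71: fwd; pos5(id52) recv 65: fwd; pos6(id43) recv 52: fwd; pos0(id29) recv 43: fwd
Round 2: pos4(id65) recv 90: fwd; pos5(id52) recv 71: fwd; pos6(id43) recv 65: fwd; pos0(id29) recv 52: fwd; pos1(id88) recv 43: drop
Round 3: pos5(id52) recv 90: fwd; pos6(id43) recv 71: fwd; pos0(id29) recv 65: fwd; pos1(id88) recv 52: drop
After round 3: 3 messages still in flight

Answer: 3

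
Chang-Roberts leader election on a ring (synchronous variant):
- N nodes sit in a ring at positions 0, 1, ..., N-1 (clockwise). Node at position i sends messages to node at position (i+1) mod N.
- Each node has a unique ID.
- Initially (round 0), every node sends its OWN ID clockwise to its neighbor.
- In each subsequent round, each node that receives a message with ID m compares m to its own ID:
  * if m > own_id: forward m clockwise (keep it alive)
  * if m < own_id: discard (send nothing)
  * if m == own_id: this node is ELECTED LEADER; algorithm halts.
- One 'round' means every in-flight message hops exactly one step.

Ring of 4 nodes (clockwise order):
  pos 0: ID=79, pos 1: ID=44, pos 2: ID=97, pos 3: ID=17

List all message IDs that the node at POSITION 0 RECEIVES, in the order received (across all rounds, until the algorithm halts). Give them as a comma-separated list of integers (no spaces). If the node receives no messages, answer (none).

Round 1: pos1(id44) recv 79: fwd; pos2(id97) recv 44: drop; pos3(id17) recv 97: fwd; pos0(id79) recv 17: drop
Round 2: pos2(id97) recv 79: drop; pos0(id79) recv 97: fwd
Round 3: pos1(id44) recv 97: fwd
Round 4: pos2(id97) recv 97: ELECTED

Answer: 17,97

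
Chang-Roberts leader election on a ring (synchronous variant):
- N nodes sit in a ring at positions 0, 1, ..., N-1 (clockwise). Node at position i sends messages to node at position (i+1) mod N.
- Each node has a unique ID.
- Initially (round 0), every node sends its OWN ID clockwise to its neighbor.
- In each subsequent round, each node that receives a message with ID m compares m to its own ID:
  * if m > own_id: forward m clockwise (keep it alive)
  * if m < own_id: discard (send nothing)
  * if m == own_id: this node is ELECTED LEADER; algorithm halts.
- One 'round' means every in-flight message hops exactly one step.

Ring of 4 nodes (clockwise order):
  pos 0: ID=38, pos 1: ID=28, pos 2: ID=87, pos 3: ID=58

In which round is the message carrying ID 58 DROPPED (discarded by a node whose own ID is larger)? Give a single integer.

Answer: 3

Derivation:
Round 1: pos1(id28) recv 38: fwd; pos2(id87) recv 28: drop; pos3(id58) recv 87: fwd; pos0(id38) recv 58: fwd
Round 2: pos2(id87) recv 38: drop; pos0(id38) recv 87: fwd; pos1(id28) recv 58: fwd
Round 3: pos1(id28) recv 87: fwd; pos2(id87) recv 58: drop
Round 4: pos2(id87) recv 87: ELECTED
Message ID 58 originates at pos 3; dropped at pos 2 in round 3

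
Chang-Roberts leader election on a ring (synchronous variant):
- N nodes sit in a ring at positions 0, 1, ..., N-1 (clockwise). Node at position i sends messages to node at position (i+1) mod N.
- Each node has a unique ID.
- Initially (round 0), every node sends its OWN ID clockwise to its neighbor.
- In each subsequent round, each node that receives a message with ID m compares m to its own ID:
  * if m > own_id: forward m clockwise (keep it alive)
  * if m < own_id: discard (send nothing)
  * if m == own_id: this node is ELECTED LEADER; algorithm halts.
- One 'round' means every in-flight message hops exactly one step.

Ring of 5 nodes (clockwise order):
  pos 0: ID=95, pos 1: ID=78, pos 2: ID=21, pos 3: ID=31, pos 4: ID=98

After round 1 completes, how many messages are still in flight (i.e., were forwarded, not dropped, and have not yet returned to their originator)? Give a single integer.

Answer: 3

Derivation:
Round 1: pos1(id78) recv 95: fwd; pos2(id21) recv 78: fwd; pos3(id31) recv 21: drop; pos4(id98) recv 31: drop; pos0(id95) recv 98: fwd
After round 1: 3 messages still in flight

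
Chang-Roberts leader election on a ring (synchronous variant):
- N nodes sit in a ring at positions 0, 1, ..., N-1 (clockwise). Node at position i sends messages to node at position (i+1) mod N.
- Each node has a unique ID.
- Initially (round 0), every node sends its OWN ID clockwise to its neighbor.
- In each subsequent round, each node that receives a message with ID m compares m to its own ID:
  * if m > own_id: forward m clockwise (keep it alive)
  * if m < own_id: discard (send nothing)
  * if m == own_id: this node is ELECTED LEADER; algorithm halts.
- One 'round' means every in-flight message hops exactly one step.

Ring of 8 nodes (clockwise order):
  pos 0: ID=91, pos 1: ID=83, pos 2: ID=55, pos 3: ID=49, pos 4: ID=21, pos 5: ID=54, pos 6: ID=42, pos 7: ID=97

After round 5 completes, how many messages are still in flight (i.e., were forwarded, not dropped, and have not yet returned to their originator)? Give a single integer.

Answer: 3

Derivation:
Round 1: pos1(id83) recv 91: fwd; pos2(id55) recv 83: fwd; pos3(id49) recv 55: fwd; pos4(id21) recv 49: fwd; pos5(id54) recv 21: drop; pos6(id42) recv 54: fwd; pos7(id97) recv 42: drop; pos0(id91) recv 97: fwd
Round 2: pos2(id55) recv 91: fwd; pos3(id49) recv 83: fwd; pos4(id21) recv 55: fwd; pos5(id54) recv 49: drop; pos7(id97) recv 54: drop; pos1(id83) recv 97: fwd
Round 3: pos3(id49) recv 91: fwd; pos4(id21) recv 83: fwd; pos5(id54) recv 55: fwd; pos2(id55) recv 97: fwd
Round 4: pos4(id21) recv 91: fwd; pos5(id54) recv 83: fwd; pos6(id42) recv 55: fwd; pos3(id49) recv 97: fwd
Round 5: pos5(id54) recv 91: fwd; pos6(id42) recv 83: fwd; pos7(id97) recv 55: drop; pos4(id21) recv 97: fwd
After round 5: 3 messages still in flight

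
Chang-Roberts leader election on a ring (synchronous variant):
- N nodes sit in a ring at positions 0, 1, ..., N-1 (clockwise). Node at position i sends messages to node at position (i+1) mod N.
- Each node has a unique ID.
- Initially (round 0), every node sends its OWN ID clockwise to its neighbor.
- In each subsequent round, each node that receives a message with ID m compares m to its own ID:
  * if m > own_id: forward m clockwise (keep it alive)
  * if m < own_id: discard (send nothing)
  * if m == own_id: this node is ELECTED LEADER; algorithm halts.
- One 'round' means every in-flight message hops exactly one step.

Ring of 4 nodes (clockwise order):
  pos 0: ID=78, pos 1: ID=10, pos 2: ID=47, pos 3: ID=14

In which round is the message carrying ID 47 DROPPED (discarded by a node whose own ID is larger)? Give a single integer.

Answer: 2

Derivation:
Round 1: pos1(id10) recv 78: fwd; pos2(id47) recv 10: drop; pos3(id14) recv 47: fwd; pos0(id78) recv 14: drop
Round 2: pos2(id47) recv 78: fwd; pos0(id78) recv 47: drop
Round 3: pos3(id14) recv 78: fwd
Round 4: pos0(id78) recv 78: ELECTED
Message ID 47 originates at pos 2; dropped at pos 0 in round 2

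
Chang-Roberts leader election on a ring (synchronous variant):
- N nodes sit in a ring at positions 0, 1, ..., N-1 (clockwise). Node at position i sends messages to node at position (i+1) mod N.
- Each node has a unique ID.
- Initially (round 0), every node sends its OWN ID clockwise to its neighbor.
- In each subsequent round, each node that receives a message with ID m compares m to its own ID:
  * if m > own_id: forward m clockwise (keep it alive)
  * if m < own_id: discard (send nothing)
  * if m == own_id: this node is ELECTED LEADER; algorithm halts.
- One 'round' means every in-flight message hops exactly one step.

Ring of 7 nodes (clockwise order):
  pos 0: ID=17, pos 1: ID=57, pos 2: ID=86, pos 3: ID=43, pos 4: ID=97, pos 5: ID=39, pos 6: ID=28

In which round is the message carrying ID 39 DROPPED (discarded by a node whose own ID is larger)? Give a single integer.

Round 1: pos1(id57) recv 17: drop; pos2(id86) recv 57: drop; pos3(id43) recv 86: fwd; pos4(id97) recv 43: drop; pos5(id39) recv 97: fwd; pos6(id28) recv 39: fwd; pos0(id17) recv 28: fwd
Round 2: pos4(id97) recv 86: drop; pos6(id28) recv 97: fwd; pos0(id17) recv 39: fwd; pos1(id57) recv 28: drop
Round 3: pos0(id17) recv 97: fwd; pos1(id57) recv 39: drop
Round 4: pos1(id57) recv 97: fwd
Round 5: pos2(id86) recv 97: fwd
Round 6: pos3(id43) recv 97: fwd
Round 7: pos4(id97) recv 97: ELECTED
Message ID 39 originates at pos 5; dropped at pos 1 in round 3

Answer: 3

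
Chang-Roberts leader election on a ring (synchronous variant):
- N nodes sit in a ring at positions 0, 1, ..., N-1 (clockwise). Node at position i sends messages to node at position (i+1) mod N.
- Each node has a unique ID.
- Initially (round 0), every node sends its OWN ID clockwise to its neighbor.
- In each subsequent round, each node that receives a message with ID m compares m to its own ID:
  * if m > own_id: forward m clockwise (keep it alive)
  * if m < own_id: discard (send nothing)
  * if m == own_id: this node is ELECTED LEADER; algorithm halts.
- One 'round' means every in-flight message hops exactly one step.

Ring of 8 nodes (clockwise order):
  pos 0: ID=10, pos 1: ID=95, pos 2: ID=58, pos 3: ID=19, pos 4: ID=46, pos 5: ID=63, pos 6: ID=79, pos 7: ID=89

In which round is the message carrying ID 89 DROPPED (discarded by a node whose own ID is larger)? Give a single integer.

Round 1: pos1(id95) recv 10: drop; pos2(id58) recv 95: fwd; pos3(id19) recv 58: fwd; pos4(id46) recv 19: drop; pos5(id63) recv 46: drop; pos6(id79) recv 63: drop; pos7(id89) recv 79: drop; pos0(id10) recv 89: fwd
Round 2: pos3(id19) recv 95: fwd; pos4(id46) recv 58: fwd; pos1(id95) recv 89: drop
Round 3: pos4(id46) recv 95: fwd; pos5(id63) recv 58: drop
Round 4: pos5(id63) recv 95: fwd
Round 5: pos6(id79) recv 95: fwd
Round 6: pos7(id89) recv 95: fwd
Round 7: pos0(id10) recv 95: fwd
Round 8: pos1(id95) recv 95: ELECTED
Message ID 89 originates at pos 7; dropped at pos 1 in round 2

Answer: 2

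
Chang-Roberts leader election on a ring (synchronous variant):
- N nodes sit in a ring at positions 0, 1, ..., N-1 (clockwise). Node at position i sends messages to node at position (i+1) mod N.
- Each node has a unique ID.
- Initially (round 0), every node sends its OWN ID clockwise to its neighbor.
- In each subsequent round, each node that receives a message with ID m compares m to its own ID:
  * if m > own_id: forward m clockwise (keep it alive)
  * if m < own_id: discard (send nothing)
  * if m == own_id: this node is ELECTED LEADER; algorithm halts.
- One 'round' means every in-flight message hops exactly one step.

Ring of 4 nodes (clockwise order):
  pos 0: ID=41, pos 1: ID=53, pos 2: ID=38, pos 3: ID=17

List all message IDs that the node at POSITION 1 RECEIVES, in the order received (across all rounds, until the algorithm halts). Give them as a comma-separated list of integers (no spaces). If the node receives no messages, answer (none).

Round 1: pos1(id53) recv 41: drop; pos2(id38) recv 53: fwd; pos3(id17) recv 38: fwd; pos0(id41) recv 17: drop
Round 2: pos3(id17) recv 53: fwd; pos0(id41) recv 38: drop
Round 3: pos0(id41) recv 53: fwd
Round 4: pos1(id53) recv 53: ELECTED

Answer: 41,53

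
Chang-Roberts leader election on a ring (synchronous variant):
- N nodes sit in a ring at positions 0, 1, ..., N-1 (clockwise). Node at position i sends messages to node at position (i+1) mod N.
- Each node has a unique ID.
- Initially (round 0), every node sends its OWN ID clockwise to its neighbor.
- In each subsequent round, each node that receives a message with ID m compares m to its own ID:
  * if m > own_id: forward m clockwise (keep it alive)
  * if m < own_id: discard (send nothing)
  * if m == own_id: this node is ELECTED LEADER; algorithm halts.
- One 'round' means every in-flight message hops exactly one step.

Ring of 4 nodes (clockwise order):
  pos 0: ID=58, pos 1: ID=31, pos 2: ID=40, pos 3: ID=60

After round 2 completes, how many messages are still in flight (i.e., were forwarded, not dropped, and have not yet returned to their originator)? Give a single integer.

Round 1: pos1(id31) recv 58: fwd; pos2(id40) recv 31: drop; pos3(id60) recv 40: drop; pos0(id58) recv 60: fwd
Round 2: pos2(id40) recv 58: fwd; pos1(id31) recv 60: fwd
After round 2: 2 messages still in flight

Answer: 2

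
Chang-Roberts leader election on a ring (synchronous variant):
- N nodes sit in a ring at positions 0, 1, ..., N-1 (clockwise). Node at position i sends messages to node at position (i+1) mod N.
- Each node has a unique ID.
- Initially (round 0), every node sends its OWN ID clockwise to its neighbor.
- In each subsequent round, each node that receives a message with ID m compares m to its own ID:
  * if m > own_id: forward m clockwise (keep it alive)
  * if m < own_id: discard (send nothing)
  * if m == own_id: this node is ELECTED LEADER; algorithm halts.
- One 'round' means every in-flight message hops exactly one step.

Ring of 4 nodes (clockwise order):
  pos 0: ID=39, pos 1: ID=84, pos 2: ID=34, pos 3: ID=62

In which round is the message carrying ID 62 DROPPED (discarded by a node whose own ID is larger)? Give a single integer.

Answer: 2

Derivation:
Round 1: pos1(id84) recv 39: drop; pos2(id34) recv 84: fwd; pos3(id62) recv 34: drop; pos0(id39) recv 62: fwd
Round 2: pos3(id62) recv 84: fwd; pos1(id84) recv 62: drop
Round 3: pos0(id39) recv 84: fwd
Round 4: pos1(id84) recv 84: ELECTED
Message ID 62 originates at pos 3; dropped at pos 1 in round 2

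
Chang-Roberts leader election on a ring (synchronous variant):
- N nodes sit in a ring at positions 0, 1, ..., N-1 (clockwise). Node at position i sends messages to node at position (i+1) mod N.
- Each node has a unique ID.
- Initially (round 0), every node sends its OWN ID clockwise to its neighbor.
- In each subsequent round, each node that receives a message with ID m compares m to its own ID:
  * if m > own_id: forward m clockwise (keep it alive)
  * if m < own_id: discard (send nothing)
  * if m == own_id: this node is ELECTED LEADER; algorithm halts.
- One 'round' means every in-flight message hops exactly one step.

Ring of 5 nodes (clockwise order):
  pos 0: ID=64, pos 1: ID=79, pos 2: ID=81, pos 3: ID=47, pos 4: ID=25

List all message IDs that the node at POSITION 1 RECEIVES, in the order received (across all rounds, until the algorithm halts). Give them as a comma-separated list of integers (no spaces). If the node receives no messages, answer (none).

Round 1: pos1(id79) recv 64: drop; pos2(id81) recv 79: drop; pos3(id47) recv 81: fwd; pos4(id25) recv 47: fwd; pos0(id64) recv 25: drop
Round 2: pos4(id25) recv 81: fwd; pos0(id64) recv 47: drop
Round 3: pos0(id64) recv 81: fwd
Round 4: pos1(id79) recv 81: fwd
Round 5: pos2(id81) recv 81: ELECTED

Answer: 64,81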